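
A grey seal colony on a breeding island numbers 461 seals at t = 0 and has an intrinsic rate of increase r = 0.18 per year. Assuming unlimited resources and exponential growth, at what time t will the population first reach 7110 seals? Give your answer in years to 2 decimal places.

15.20 years

Set N₀·e^(rt) = 7110: e^(0.18·t) = 7110/461 = 15.423.
0.18·t = ln(15.423) = 2.7359, so t = 2.7359/0.18 = 15.199.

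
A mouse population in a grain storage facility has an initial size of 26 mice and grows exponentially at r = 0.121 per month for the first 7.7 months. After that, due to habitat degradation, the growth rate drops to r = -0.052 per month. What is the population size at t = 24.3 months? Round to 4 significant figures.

Phase 1: N(7.7) = 26·e^(0.121×7.7) = 26·e^0.9317 = 66.0094.
Phase 2 runs for 24.3 − 7.7 = 16.6 months at r = -0.052.
N(24.3) = 66.0094·e^(-0.052×16.6) = 66.0094·e^-0.8632 = 27.8434.

27.84 mice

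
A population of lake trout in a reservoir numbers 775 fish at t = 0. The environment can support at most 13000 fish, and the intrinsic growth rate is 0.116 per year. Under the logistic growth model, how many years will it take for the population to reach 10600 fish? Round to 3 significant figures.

36.6 years

A = (K − N₀)/N₀ = (13000 − 775)/775 = 15.774.
Solve 13000/(1 + 15.774·e^(−0.116t)) = 10600: 1 + 15.774·e^(−0.116t) = 1.2264, so e^(−0.116t) = 0.0143535.
−0.116·t = ln(0.0143535) = -4.2438, so t = 4.2438/0.116 = 36.584.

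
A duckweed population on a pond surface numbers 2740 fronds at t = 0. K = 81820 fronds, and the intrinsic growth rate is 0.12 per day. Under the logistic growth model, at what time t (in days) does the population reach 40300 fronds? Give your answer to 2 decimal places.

A = (K − N₀)/N₀ = (81820 − 2740)/2740 = 28.861.
Solve 81820/(1 + 28.861·e^(−0.12t)) = 40300: 1 + 28.861·e^(−0.12t) = 2.0303, so e^(−0.12t) = 0.0356974.
−0.12·t = ln(0.0356974) = -3.3327, so t = 3.3327/0.12 = 27.772.

27.77 days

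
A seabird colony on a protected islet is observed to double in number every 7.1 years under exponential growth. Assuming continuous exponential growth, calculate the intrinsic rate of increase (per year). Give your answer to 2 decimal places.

r = ln(2)/t_d = 0.6931/7.1 = 0.097626.

0.10 per year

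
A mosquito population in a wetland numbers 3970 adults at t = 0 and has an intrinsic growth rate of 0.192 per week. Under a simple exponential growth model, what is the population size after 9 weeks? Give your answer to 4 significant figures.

22350 adults

N(t) = N₀·e^(rt) = 3970 × e^(0.192×9) = 3970 × e^1.728.
e^1.728 ≈ 5.6294, so N ≈ 3970 × 5.6294 = 22348.7.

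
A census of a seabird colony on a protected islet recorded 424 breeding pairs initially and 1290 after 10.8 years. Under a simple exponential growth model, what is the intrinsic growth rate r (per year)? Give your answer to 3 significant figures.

From N(t) = N₀·e^(rt): e^(r·10.8) = 1290/424 = 3.0425.
r·10.8 = ln(3.0425) = 1.1127, so r = 1.1127/10.8 = 0.10302.

0.103 per year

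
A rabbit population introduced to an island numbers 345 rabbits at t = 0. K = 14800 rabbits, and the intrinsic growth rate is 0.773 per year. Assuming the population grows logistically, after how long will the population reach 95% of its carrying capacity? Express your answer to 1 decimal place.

A = (K − N₀)/N₀ = (14800 − 345)/345 = 41.899.
Solve 14800/(1 + 41.899·e^(−0.773t)) = 14060: 1 + 41.899·e^(−0.773t) = 1.0526, so e^(−0.773t) = 0.00125617.
−0.773·t = ln(0.00125617) = -6.6797, so t = 6.6797/0.773 = 8.6413.

8.6 years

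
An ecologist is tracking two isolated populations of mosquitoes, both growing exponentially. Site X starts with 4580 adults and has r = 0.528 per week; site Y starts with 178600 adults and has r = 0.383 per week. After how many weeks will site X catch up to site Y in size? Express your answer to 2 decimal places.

25.27 weeks

Set 4580·e^(0.528t) = 178600·e^(0.383t).
e^((0.528 − 0.383)t) = 178600/4580 → e^(0.145·t) = 38.996.
0.145·t = ln(38.996) = 3.6634, so t = 3.6634/0.145 = 25.265.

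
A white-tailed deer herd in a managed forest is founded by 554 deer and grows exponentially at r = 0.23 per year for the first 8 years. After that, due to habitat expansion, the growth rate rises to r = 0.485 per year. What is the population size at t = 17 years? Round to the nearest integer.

Phase 1: N(8) = 554·e^(0.23×8) = 554·e^1.84 = 3488.28.
Phase 2 runs for 17 − 8 = 9 years at r = 0.485.
N(17) = 3488.28·e^(0.485×9) = 3488.28·e^4.365 = 274351.

274351 deer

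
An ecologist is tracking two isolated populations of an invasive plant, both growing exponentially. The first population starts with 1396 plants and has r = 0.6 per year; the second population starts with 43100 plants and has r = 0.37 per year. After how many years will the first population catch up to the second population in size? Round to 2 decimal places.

14.91 years

Set 1396·e^(0.6t) = 43100·e^(0.37t).
e^((0.6 − 0.37)t) = 43100/1396 → e^(0.23·t) = 30.874.
0.23·t = ln(30.874) = 3.4299, so t = 3.4299/0.23 = 14.913.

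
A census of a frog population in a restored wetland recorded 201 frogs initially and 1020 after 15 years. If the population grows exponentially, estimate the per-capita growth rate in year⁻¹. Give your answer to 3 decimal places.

From N(t) = N₀·e^(rt): e^(r·15) = 1020/201 = 5.0746.
r·15 = ln(5.0746) = 1.6243, so r = 1.6243/15 = 0.10828.

0.108 per year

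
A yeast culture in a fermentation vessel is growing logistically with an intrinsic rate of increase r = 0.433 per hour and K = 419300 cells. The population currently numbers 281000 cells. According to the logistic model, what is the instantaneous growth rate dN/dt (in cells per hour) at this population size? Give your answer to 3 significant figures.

40100 cells per hour

dN/dt = rN(1 − N/K) = 0.433 × 281000 × (1 − 281000/419300).
1 − 281000/419300 = 0.32984; dN/dt = 0.433 × 281000 × 0.32984 = 40132.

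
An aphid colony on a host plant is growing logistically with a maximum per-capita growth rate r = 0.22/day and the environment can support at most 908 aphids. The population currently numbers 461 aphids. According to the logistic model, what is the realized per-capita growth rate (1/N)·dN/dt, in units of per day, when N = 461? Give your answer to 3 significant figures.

0.108 per day

(1/N)·dN/dt = r(1 − N/K) = 0.22 × (1 − 461/908).
= 0.22 × 0.49229 = 0.1083.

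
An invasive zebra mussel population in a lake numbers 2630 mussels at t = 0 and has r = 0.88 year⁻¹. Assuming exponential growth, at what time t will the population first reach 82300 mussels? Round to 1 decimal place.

3.9 years

Set N₀·e^(rt) = 82300: e^(0.88·t) = 82300/2630 = 31.293.
0.88·t = ln(31.293) = 3.4434, so t = 3.4434/0.88 = 3.9129.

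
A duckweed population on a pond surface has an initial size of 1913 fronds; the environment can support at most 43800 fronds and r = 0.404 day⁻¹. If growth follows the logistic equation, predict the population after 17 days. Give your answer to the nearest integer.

42824 fronds

A = (K − N₀)/N₀ = (43800 − 1913)/1913 = 21.896.
N(t) = K/(1 + A·e^(−rt)) = 43800/(1 + 21.896×e^(−0.404×17)).
e^(−6.868) = 0.0010406; denominator = 1 + 21.896×0.0010406 = 1.0228.
N = 43800/1.0228 = 42824.3.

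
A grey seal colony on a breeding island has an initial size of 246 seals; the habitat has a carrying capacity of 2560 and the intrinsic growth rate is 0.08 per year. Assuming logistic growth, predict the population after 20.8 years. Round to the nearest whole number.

920 seals

A = (K − N₀)/N₀ = (2560 − 246)/246 = 9.4065.
N(t) = K/(1 + A·e^(−rt)) = 2560/(1 + 9.4065×e^(−0.08×20.8)).
e^(−1.664) = 0.18938; denominator = 1 + 9.4065×0.18938 = 2.7814.
N = 2560/2.7814 = 920.399.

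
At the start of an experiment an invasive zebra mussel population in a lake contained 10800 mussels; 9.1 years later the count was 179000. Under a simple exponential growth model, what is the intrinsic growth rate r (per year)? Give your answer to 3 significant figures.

From N(t) = N₀·e^(rt): e^(r·9.1) = 179000/10800 = 16.574.
r·9.1 = ln(16.574) = 2.8078, so r = 2.8078/9.1 = 0.30855.

0.309 per year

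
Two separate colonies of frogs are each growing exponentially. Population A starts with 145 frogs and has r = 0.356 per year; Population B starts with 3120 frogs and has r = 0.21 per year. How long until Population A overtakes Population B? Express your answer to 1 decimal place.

21.0 years

Set 145·e^(0.356t) = 3120·e^(0.21t).
e^((0.356 − 0.21)t) = 3120/145 → e^(0.146·t) = 21.517.
0.146·t = ln(21.517) = 3.0689, so t = 3.0689/0.146 = 21.02.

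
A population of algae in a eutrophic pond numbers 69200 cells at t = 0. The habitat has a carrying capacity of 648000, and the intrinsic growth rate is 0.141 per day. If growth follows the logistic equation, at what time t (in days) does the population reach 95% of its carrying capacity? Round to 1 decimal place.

35.9 days

A = (K − N₀)/N₀ = (648000 − 69200)/69200 = 8.3642.
Solve 648000/(1 + 8.3642·e^(−0.141t)) = 615600: 1 + 8.3642·e^(−0.141t) = 1.0526, so e^(−0.141t) = 0.00629251.
−0.141·t = ln(0.00629251) = -5.0684, so t = 5.0684/0.141 = 35.946.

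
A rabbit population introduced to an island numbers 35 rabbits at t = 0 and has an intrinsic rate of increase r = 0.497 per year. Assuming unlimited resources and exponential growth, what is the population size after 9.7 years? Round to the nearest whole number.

N(t) = N₀·e^(rt) = 35 × e^(0.497×9.7) = 35 × e^4.821.
e^4.821 ≈ 124.08, so N ≈ 35 × 124.08 = 4342.68.

4343 rabbits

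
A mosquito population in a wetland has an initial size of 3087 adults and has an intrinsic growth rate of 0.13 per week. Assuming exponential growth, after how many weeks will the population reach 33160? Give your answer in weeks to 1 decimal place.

18.3 weeks

Set N₀·e^(rt) = 33160: e^(0.13·t) = 33160/3087 = 10.742.
0.13·t = ln(10.742) = 2.3741, so t = 2.3741/0.13 = 18.263.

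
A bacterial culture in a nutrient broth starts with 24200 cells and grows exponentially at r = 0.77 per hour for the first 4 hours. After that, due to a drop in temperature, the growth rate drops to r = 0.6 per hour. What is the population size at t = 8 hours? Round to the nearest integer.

5804290 cells

Phase 1: N(4) = 24200·e^(0.77×4) = 24200·e^3.08 = 526553.
Phase 2 runs for 8 − 4 = 4 hours at r = 0.6.
N(8) = 526553·e^(0.6×4) = 526553·e^2.4 = 5.80429×10^6.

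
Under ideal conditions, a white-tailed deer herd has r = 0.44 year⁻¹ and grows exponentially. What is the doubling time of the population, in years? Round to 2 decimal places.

Doubling time t_d = ln(2)/r = 0.6931/0.44 = 1.5753.

1.58 years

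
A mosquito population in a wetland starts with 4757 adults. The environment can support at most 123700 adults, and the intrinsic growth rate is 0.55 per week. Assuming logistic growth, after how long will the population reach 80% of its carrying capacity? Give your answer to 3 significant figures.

A = (K − N₀)/N₀ = (123700 − 4757)/4757 = 25.004.
Solve 123700/(1 + 25.004·e^(−0.55t)) = 98960: 1 + 25.004·e^(−0.55t) = 1.25, so e^(−0.55t) = 0.00999849.
−0.55·t = ln(0.00999849) = -4.6053, so t = 4.6053/0.55 = 8.3733.

8.37 weeks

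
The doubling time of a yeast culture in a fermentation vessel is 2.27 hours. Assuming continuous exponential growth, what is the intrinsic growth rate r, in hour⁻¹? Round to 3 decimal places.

r = ln(2)/t_d = 0.6931/2.27 = 0.30535.

0.305 per hour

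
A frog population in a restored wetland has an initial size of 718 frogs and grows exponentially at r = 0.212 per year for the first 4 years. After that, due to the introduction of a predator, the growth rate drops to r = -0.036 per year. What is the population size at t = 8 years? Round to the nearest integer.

1452 frogs

Phase 1: N(4) = 718·e^(0.212×4) = 718·e^0.848 = 1676.51.
Phase 2 runs for 8 − 4 = 4 years at r = -0.036.
N(8) = 1676.51·e^(-0.036×4) = 1676.51·e^-0.144 = 1451.67.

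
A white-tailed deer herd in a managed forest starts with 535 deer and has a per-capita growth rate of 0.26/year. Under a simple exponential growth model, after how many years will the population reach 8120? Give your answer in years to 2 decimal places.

10.46 years

Set N₀·e^(rt) = 8120: e^(0.26·t) = 8120/535 = 15.178.
0.26·t = ln(15.178) = 2.7198, so t = 2.7198/0.26 = 10.461.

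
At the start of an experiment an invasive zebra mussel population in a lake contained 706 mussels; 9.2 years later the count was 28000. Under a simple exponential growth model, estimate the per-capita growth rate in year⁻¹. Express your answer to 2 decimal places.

From N(t) = N₀·e^(rt): e^(r·9.2) = 28000/706 = 39.66.
r·9.2 = ln(39.66) = 3.6803, so r = 3.6803/9.2 = 0.40004.

0.40 per year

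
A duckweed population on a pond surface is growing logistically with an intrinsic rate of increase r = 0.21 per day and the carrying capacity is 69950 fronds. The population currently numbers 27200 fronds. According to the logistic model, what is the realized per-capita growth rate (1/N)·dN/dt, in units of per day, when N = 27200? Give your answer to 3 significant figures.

0.128 per day

(1/N)·dN/dt = r(1 − N/K) = 0.21 × (1 − 27200/69950).
= 0.21 × 0.61115 = 0.12834.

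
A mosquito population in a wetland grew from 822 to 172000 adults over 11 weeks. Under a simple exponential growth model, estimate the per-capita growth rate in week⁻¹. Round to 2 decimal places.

From N(t) = N₀·e^(rt): e^(r·11) = 172000/822 = 209.25.
r·11 = ln(209.25) = 5.3435, so r = 5.3435/11 = 0.48577.

0.49 per week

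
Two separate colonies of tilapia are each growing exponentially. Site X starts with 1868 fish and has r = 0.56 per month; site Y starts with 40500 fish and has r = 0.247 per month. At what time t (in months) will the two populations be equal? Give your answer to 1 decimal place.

Set 1868·e^(0.56t) = 40500·e^(0.247t).
e^((0.56 − 0.247)t) = 40500/1868 → e^(0.313·t) = 21.681.
0.313·t = ln(21.681) = 3.0764, so t = 3.0764/0.313 = 9.8289.

9.8 months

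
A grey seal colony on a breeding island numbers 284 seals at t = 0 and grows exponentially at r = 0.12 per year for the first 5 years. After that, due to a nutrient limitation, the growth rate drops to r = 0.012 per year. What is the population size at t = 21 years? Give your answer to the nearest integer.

627 seals

Phase 1: N(5) = 284·e^(0.12×5) = 284·e^0.6 = 517.482.
Phase 2 runs for 21 − 5 = 16 years at r = 0.012.
N(21) = 517.482·e^(0.012×16) = 517.482·e^0.192 = 627.017.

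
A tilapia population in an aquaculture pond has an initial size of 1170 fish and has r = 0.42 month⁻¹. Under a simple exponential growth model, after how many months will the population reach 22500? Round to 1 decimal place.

7.0 months

Set N₀·e^(rt) = 22500: e^(0.42·t) = 22500/1170 = 19.231.
0.42·t = ln(19.231) = 2.9565, so t = 2.9565/0.42 = 7.0393.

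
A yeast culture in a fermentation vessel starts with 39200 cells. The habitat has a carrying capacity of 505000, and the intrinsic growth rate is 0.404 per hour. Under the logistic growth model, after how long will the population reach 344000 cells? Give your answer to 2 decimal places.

8.01 hours

A = (K − N₀)/N₀ = (505000 − 39200)/39200 = 11.883.
Solve 505000/(1 + 11.883·e^(−0.404t)) = 344000: 1 + 11.883·e^(−0.404t) = 1.468, so e^(−0.404t) = 0.0393871.
−0.404·t = ln(0.0393871) = -3.2343, so t = 3.2343/0.404 = 8.0057.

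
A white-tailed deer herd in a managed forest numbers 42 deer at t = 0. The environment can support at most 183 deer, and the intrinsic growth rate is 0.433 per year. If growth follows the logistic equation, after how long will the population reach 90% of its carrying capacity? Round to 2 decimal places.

A = (K − N₀)/N₀ = (183 − 42)/42 = 3.3571.
Solve 183/(1 + 3.3571·e^(−0.433t)) = 164.7: 1 + 3.3571·e^(−0.433t) = 1.1111, so e^(−0.433t) = 0.0330969.
−0.433·t = ln(0.0330969) = -3.4083, so t = 3.4083/0.433 = 7.8714.

7.87 years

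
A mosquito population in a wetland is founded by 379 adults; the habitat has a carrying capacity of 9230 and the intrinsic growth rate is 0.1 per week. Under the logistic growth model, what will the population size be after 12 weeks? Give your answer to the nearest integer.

1149 adults

A = (K − N₀)/N₀ = (9230 − 379)/379 = 23.354.
N(t) = K/(1 + A·e^(−rt)) = 9230/(1 + 23.354×e^(−0.1×12)).
e^(−1.2) = 0.30119; denominator = 1 + 23.354×0.30119 = 8.034.
N = 9230/8.034 = 1148.87.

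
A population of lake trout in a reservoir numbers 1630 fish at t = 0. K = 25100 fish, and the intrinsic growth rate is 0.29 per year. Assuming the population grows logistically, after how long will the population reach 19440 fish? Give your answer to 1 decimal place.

A = (K − N₀)/N₀ = (25100 − 1630)/1630 = 14.399.
Solve 25100/(1 + 14.399·e^(−0.29t)) = 19440: 1 + 14.399·e^(−0.29t) = 1.2912, so e^(−0.29t) = 0.0202206.
−0.29·t = ln(0.0202206) = -3.9011, so t = 3.9011/0.29 = 13.452.

13.5 years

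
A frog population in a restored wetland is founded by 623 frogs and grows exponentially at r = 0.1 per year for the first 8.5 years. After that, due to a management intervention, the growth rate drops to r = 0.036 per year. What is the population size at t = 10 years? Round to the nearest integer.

1538 frogs

Phase 1: N(8.5) = 623·e^(0.1×8.5) = 623·e^0.85 = 1457.6.
Phase 2 runs for 10 − 8.5 = 1.5 years at r = 0.036.
N(10) = 1457.6·e^(0.036×1.5) = 1457.6·e^0.054 = 1538.47.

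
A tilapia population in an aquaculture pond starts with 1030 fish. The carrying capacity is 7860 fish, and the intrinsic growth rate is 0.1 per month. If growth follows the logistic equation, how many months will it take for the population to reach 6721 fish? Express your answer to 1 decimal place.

A = (K − N₀)/N₀ = (7860 − 1030)/1030 = 6.6311.
Solve 7860/(1 + 6.6311·e^(−0.1t)) = 6721: 1 + 6.6311·e^(−0.1t) = 1.1695, so e^(−0.1t) = 0.0255568.
−0.1·t = ln(0.0255568) = -3.6669, so t = 3.6669/0.1 = 36.669.

36.7 months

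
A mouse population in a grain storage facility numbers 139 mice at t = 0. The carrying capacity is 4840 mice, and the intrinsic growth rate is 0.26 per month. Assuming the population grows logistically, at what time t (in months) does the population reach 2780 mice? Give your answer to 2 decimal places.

A = (K − N₀)/N₀ = (4840 − 139)/139 = 33.82.
Solve 4840/(1 + 33.82·e^(−0.26t)) = 2780: 1 + 33.82·e^(−0.26t) = 1.741, so e^(−0.26t) = 0.0219102.
−0.26·t = ln(0.0219102) = -3.8208, so t = 3.8208/0.26 = 14.695.

14.70 months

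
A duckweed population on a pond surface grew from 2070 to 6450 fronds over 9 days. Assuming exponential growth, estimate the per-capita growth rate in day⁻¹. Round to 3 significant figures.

From N(t) = N₀·e^(rt): e^(r·9) = 6450/2070 = 3.1159.
r·9 = ln(3.1159) = 1.1365, so r = 1.1365/9 = 0.12628.

0.126 per day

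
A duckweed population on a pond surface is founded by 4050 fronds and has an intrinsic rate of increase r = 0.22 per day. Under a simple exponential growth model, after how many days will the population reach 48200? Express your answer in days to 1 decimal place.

11.3 days

Set N₀·e^(rt) = 48200: e^(0.22·t) = 48200/4050 = 11.901.
0.22·t = ln(11.901) = 2.4766, so t = 2.4766/0.22 = 11.257.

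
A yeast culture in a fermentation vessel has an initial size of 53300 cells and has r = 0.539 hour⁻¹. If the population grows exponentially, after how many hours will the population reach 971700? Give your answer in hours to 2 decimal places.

Set N₀·e^(rt) = 971700: e^(0.539·t) = 971700/53300 = 18.231.
0.539·t = ln(18.231) = 2.9031, so t = 2.9031/0.539 = 5.3861.

5.39 hours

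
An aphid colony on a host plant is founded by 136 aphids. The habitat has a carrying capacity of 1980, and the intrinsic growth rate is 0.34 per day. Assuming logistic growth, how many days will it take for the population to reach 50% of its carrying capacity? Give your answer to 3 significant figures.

A = (K − N₀)/N₀ = (1980 − 136)/136 = 13.559.
Solve 1980/(1 + 13.559·e^(−0.34t)) = 990: 1 + 13.559·e^(−0.34t) = 2, so e^(−0.34t) = 0.0737527.
−0.34·t = ln(0.0737527) = -2.607, so t = 2.607/0.34 = 7.6678.

7.67 days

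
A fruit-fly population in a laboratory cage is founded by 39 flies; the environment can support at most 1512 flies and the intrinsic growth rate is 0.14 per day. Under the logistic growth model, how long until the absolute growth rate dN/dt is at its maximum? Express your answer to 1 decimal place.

Logistic growth is fastest at N = K/2 = 756.
A = (K − N₀)/N₀ = 37.769. Set K/(1 + A·e^(−rt)) = K/2 → A·e^(−rt) = 1.
e^(−0.14t) = 1/37.769 = 0.0264766, so t = ln(37.769)/0.14 = 3.6315/0.14 = 25.939.

25.9 days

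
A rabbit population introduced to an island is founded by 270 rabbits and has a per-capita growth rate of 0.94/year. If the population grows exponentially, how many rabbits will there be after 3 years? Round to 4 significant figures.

N(t) = N₀·e^(rt) = 270 × e^(0.94×3) = 270 × e^2.82.
e^2.82 ≈ 16.777, so N ≈ 270 × 16.777 = 4529.75.

4530 rabbits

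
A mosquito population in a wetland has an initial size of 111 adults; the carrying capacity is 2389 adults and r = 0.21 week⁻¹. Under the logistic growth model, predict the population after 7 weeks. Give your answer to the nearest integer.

A = (K − N₀)/N₀ = (2389 − 111)/111 = 20.523.
N(t) = K/(1 + A·e^(−rt)) = 2389/(1 + 20.523×e^(−0.21×7)).
e^(−1.47) = 0.22993; denominator = 1 + 20.523×0.22993 = 5.7187.
N = 2389/5.7187 = 417.756.

418 adults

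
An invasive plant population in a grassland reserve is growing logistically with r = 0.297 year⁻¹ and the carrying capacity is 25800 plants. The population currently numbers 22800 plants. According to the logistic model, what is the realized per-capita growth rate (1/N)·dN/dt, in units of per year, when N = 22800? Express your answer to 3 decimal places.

(1/N)·dN/dt = r(1 − N/K) = 0.297 × (1 − 22800/25800).
= 0.297 × 0.11628 = 0.034535.

0.035 per year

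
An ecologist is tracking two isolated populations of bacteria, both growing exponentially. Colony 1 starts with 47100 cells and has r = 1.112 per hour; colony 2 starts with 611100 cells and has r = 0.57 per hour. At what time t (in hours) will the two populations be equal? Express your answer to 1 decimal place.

Set 47100·e^(1.112t) = 611100·e^(0.57t).
e^((1.112 − 0.57)t) = 611100/47100 → e^(0.542·t) = 12.975.
0.542·t = ln(12.975) = 2.563, so t = 2.563/0.542 = 4.7288.

4.7 hours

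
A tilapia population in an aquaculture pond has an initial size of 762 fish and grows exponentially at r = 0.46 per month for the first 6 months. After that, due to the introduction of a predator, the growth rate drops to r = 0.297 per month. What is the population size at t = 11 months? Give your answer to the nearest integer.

Phase 1: N(6) = 762·e^(0.46×6) = 762·e^2.76 = 12039.5.
Phase 2 runs for 11 − 6 = 5 months at r = 0.297.
N(11) = 12039.5·e^(0.297×5) = 12039.5·e^1.485 = 53153.9.

53154 fish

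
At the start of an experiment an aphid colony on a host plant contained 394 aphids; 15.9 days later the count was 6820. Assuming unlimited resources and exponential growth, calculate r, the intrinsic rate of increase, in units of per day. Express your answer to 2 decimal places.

0.18 per day

From N(t) = N₀·e^(rt): e^(r·15.9) = 6820/394 = 17.31.
r·15.9 = ln(17.31) = 2.8513, so r = 2.8513/15.9 = 0.17932.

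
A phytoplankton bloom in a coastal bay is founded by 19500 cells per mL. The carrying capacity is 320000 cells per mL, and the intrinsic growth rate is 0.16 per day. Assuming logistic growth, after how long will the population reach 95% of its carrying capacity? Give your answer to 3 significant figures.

A = (K − N₀)/N₀ = (320000 − 19500)/19500 = 15.41.
Solve 320000/(1 + 15.41·e^(−0.16t)) = 304000: 1 + 15.41·e^(−0.16t) = 1.0526, so e^(−0.16t) = 0.00341536.
−0.16·t = ln(0.00341536) = -5.6795, so t = 5.6795/0.16 = 35.497.

35.5 days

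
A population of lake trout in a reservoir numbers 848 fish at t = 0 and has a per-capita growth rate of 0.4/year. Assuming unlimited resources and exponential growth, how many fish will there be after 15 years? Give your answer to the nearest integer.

342108 fish

N(t) = N₀·e^(rt) = 848 × e^(0.4×15) = 848 × e^6.
e^6 ≈ 403.43, so N ≈ 848 × 403.43 = 342108.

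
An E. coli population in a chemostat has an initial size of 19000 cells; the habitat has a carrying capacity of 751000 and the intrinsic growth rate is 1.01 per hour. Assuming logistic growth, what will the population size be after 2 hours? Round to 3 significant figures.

A = (K − N₀)/N₀ = (751000 − 19000)/19000 = 38.526.
N(t) = K/(1 + A·e^(−rt)) = 751000/(1 + 38.526×e^(−1.01×2)).
e^(−2.02) = 0.13266; denominator = 1 + 38.526×0.13266 = 6.1107.
N = 751000/6.1107 = 122899.

123000 cells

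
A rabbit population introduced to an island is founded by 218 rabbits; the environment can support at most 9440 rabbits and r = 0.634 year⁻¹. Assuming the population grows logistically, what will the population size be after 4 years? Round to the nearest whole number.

2170 rabbits

A = (K − N₀)/N₀ = (9440 − 218)/218 = 42.303.
N(t) = K/(1 + A·e^(−rt)) = 9440/(1 + 42.303×e^(−0.634×4)).
e^(−2.536) = 0.079182; denominator = 1 + 42.303×0.079182 = 4.3496.
N = 9440/4.3496 = 2170.3.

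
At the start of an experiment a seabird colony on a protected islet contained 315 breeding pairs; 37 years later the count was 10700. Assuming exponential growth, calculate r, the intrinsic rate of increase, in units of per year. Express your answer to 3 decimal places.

0.095 per year

From N(t) = N₀·e^(rt): e^(r·37) = 10700/315 = 33.968.
r·37 = ln(33.968) = 3.5254, so r = 3.5254/37 = 0.095282.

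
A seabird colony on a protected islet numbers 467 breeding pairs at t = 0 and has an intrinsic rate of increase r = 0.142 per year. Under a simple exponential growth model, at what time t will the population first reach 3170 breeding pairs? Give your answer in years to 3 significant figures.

Set N₀·e^(rt) = 3170: e^(0.142·t) = 3170/467 = 6.788.
0.142·t = ln(6.788) = 1.9152, so t = 1.9152/0.142 = 13.487.

13.5 years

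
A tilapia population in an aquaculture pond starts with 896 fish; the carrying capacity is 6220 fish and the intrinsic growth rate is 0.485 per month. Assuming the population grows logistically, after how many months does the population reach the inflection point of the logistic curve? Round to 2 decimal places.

3.67 months

Logistic growth is fastest at N = K/2 = 3110.
A = (K − N₀)/N₀ = 5.942. Set K/(1 + A·e^(−rt)) = K/2 → A·e^(−rt) = 1.
e^(−0.485t) = 1/5.942 = 0.168295, so t = ln(5.942)/0.485 = 1.782/0.485 = 3.6743.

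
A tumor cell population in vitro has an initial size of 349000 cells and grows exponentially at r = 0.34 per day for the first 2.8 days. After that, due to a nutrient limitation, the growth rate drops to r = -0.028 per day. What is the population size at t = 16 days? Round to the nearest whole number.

624825 cells

Phase 1: N(2.8) = 349000·e^(0.34×2.8) = 349000·e^0.952 = 904219.
Phase 2 runs for 16 − 2.8 = 13.2 days at r = -0.028.
N(16) = 904219·e^(-0.028×13.2) = 904219·e^-0.3696 = 624825.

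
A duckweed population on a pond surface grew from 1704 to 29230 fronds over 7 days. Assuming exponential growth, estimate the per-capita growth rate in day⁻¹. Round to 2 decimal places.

From N(t) = N₀·e^(rt): e^(r·7) = 29230/1704 = 17.154.
r·7 = ln(17.154) = 2.8422, so r = 2.8422/7 = 0.40603.

0.41 per day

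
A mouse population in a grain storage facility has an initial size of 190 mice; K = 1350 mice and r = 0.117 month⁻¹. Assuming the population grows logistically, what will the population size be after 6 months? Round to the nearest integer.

A = (K − N₀)/N₀ = (1350 − 190)/190 = 6.1053.
N(t) = K/(1 + A·e^(−rt)) = 1350/(1 + 6.1053×e^(−0.117×6)).
e^(−0.702) = 0.49559; denominator = 1 + 6.1053×0.49559 = 4.0257.
N = 1350/4.0257 = 335.343.

335 mice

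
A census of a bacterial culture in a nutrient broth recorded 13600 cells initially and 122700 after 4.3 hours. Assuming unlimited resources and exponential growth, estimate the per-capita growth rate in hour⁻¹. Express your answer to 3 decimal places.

From N(t) = N₀·e^(rt): e^(r·4.3) = 122700/13600 = 9.0221.
r·4.3 = ln(9.0221) = 2.1997, so r = 2.1997/4.3 = 0.51155.

0.512 per hour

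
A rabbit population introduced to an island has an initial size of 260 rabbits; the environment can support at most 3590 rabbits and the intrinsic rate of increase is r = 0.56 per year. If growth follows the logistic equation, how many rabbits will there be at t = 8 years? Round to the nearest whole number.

A = (K − N₀)/N₀ = (3590 − 260)/260 = 12.808.
N(t) = K/(1 + A·e^(−rt)) = 3590/(1 + 12.808×e^(−0.56×8)).
e^(−4.48) = 0.011333; denominator = 1 + 12.808×0.011333 = 1.1452.
N = 3590/1.1452 = 3134.95.

3135 rabbits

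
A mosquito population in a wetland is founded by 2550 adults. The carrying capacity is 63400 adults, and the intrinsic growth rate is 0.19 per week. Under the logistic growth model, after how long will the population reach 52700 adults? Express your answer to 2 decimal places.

25.09 weeks

A = (K − N₀)/N₀ = (63400 − 2550)/2550 = 23.863.
Solve 63400/(1 + 23.863·e^(−0.19t)) = 52700: 1 + 23.863·e^(−0.19t) = 1.203, so e^(−0.19t) = 0.0085085.
−0.19·t = ln(0.0085085) = -4.7667, so t = 4.7667/0.19 = 25.088.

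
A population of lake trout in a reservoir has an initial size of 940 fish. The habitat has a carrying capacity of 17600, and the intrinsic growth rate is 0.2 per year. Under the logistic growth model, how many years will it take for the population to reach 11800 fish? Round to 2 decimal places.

17.93 years

A = (K − N₀)/N₀ = (17600 − 940)/940 = 17.723.
Solve 17600/(1 + 17.723·e^(−0.2t)) = 11800: 1 + 17.723·e^(−0.2t) = 1.4915, so e^(−0.2t) = 0.0277331.
−0.2·t = ln(0.0277331) = -3.5851, so t = 3.5851/0.2 = 17.926.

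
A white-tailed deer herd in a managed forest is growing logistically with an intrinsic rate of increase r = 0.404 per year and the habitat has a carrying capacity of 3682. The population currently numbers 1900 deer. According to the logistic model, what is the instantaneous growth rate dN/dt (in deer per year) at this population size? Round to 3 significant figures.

dN/dt = rN(1 − N/K) = 0.404 × 1900 × (1 − 1900/3682).
1 − 1900/3682 = 0.48398; dN/dt = 0.404 × 1900 × 0.48398 = 371.5.

372 deer per year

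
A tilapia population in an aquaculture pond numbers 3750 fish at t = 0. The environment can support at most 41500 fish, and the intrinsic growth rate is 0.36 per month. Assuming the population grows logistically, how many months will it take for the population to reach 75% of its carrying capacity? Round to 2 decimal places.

A = (K − N₀)/N₀ = (41500 − 3750)/3750 = 10.067.
Solve 41500/(1 + 10.067·e^(−0.36t)) = 31125: 1 + 10.067·e^(−0.36t) = 1.3333, so e^(−0.36t) = 0.0331126.
−0.36·t = ln(0.0331126) = -3.4078, so t = 3.4078/0.36 = 9.4662.

9.47 months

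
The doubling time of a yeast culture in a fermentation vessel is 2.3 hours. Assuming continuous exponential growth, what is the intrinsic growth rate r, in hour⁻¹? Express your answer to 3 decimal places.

0.301 per hour

r = ln(2)/t_d = 0.6931/2.3 = 0.30137.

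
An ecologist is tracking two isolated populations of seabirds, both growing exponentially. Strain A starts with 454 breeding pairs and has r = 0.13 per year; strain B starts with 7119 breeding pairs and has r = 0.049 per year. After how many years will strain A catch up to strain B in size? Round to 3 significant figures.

Set 454·e^(0.13t) = 7119·e^(0.049t).
e^((0.13 − 0.049)t) = 7119/454 → e^(0.081·t) = 15.681.
0.081·t = ln(15.681) = 2.7524, so t = 2.7524/0.081 = 33.981.

34.0 years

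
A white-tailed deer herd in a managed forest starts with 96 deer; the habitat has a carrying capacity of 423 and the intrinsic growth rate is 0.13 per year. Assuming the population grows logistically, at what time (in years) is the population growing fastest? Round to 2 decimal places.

Logistic growth is fastest at N = K/2 = 211.5.
A = (K − N₀)/N₀ = 3.4062. Set K/(1 + A·e^(−rt)) = K/2 → A·e^(−rt) = 1.
e^(−0.13t) = 1/3.4062 = 0.293578, so t = ln(3.4062)/0.13 = 1.2256/0.13 = 9.4278.

9.43 years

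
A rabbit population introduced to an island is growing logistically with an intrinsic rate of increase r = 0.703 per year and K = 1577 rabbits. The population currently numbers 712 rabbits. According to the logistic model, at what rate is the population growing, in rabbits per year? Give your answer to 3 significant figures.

dN/dt = rN(1 − N/K) = 0.703 × 712 × (1 − 712/1577).
1 − 712/1577 = 0.54851; dN/dt = 0.703 × 712 × 0.54851 = 274.55.

275 rabbits per year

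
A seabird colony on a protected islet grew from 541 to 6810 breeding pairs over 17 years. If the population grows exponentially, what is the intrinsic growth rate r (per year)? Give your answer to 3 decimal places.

0.149 per year

From N(t) = N₀·e^(rt): e^(r·17) = 6810/541 = 12.588.
r·17 = ln(12.588) = 2.5327, so r = 2.5327/17 = 0.14898.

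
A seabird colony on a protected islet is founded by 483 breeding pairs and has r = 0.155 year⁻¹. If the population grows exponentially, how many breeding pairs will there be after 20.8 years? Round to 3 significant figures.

N(t) = N₀·e^(rt) = 483 × e^(0.155×20.8) = 483 × e^3.224.
e^3.224 ≈ 25.128, so N ≈ 483 × 25.128 = 12137.

12100 breeding pairs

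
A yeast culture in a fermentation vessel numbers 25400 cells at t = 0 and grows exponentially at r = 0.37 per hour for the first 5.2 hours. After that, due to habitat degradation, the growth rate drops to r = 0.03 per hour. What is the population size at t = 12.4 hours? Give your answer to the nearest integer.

215886 cells

Phase 1: N(5.2) = 25400·e^(0.37×5.2) = 25400·e^1.924 = 173947.
Phase 2 runs for 12.4 − 5.2 = 7.2 hours at r = 0.03.
N(12.4) = 173947·e^(0.03×7.2) = 173947·e^0.216 = 215886.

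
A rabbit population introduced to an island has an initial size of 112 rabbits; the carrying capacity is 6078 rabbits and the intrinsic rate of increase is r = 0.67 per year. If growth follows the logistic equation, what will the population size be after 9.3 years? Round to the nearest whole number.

A = (K − N₀)/N₀ = (6078 − 112)/112 = 53.268.
N(t) = K/(1 + A·e^(−rt)) = 6078/(1 + 53.268×e^(−0.67×9.3)).
e^(−6.231) = 0.0019675; denominator = 1 + 53.268×0.0019675 = 1.1048.
N = 6078/1.1048 = 5501.43.

5501 rabbits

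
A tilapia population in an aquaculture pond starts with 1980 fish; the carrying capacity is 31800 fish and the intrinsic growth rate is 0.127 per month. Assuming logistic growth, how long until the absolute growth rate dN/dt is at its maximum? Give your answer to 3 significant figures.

Logistic growth is fastest at N = K/2 = 15900.
A = (K − N₀)/N₀ = 15.061. Set K/(1 + A·e^(−rt)) = K/2 → A·e^(−rt) = 1.
e^(−0.127t) = 1/15.061 = 0.0663984, so t = ln(15.061)/0.127 = 2.7121/0.127 = 21.355.

21.4 months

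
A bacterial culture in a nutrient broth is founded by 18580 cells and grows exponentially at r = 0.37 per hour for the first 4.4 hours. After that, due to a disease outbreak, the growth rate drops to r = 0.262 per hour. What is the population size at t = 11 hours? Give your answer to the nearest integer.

533408 cells

Phase 1: N(4.4) = 18580·e^(0.37×4.4) = 18580·e^1.628 = 94640.5.
Phase 2 runs for 11 − 4.4 = 6.6 hours at r = 0.262.
N(11) = 94640.5·e^(0.262×6.6) = 94640.5·e^1.729 = 533408.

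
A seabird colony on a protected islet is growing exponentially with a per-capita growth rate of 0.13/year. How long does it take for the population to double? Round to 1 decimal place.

5.3 years

Doubling time t_d = ln(2)/r = 0.6931/0.13 = 5.3319.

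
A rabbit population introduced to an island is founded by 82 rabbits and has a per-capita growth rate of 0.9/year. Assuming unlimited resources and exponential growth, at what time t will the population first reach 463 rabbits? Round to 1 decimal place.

Set N₀·e^(rt) = 463: e^(0.9·t) = 463/82 = 5.6463.
0.9·t = ln(5.6463) = 1.731, so t = 1.731/0.9 = 1.9233.

1.9 years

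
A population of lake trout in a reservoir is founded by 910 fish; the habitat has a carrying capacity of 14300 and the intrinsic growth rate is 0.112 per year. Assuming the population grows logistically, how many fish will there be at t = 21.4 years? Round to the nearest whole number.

6113 fish

A = (K − N₀)/N₀ = (14300 − 910)/910 = 14.714.
N(t) = K/(1 + A·e^(−rt)) = 14300/(1 + 14.714×e^(−0.112×21.4)).
e^(−2.397) = 0.091009; denominator = 1 + 14.714×0.091009 = 2.3391.
N = 14300/2.3391 = 6113.39.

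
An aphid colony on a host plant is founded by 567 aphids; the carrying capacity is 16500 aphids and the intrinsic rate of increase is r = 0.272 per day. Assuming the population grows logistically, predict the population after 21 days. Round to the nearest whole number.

15097 aphids

A = (K − N₀)/N₀ = (16500 − 567)/567 = 28.101.
N(t) = K/(1 + A·e^(−rt)) = 16500/(1 + 28.101×e^(−0.272×21)).
e^(−5.712) = 0.0033061; denominator = 1 + 28.101×0.0033061 = 1.0929.
N = 16500/1.0929 = 15097.4.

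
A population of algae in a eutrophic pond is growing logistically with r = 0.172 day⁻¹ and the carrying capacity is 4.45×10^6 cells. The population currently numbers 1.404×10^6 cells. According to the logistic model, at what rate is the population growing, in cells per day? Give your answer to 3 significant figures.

165000 cells per day

dN/dt = rN(1 − N/K) = 0.172 × 1.404×10^6 × (1 − 1.404×10^6/4.45×10^6).
1 − 1.404×10^6/4.45×10^6 = 0.68449; dN/dt = 0.172 × 1.404×10^6 × 0.68449 = 1.65297×10^5.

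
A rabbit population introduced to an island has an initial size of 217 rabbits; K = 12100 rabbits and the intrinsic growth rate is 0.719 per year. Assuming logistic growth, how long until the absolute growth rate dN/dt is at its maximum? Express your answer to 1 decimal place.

5.6 years

Logistic growth is fastest at N = K/2 = 6050.
A = (K − N₀)/N₀ = 54.76. Set K/(1 + A·e^(−rt)) = K/2 → A·e^(−rt) = 1.
e^(−0.719t) = 1/54.76 = 0.0182614, so t = ln(54.76)/0.719 = 4.003/0.719 = 5.5674.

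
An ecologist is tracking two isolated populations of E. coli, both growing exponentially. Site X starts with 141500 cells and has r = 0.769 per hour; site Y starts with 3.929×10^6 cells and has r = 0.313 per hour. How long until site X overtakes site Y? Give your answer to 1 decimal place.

7.3 hours

Set 141500·e^(0.769t) = 3.929×10^6·e^(0.313t).
e^((0.769 − 0.313)t) = 3.929×10^6/141500 → e^(0.456·t) = 27.767.
0.456·t = ln(27.767) = 3.3238, so t = 3.3238/0.456 = 7.2891.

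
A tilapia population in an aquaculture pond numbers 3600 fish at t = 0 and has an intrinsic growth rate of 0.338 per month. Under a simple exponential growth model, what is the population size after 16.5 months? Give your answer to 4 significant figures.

N(t) = N₀·e^(rt) = 3600 × e^(0.338×16.5) = 3600 × e^5.577.
e^5.577 ≈ 264.28, so N ≈ 3600 × 264.28 = 951399.

951400 fish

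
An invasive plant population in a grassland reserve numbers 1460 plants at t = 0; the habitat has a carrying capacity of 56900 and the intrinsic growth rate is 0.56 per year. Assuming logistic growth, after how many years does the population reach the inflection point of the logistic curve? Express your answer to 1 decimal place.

6.5 years

Logistic growth is fastest at N = K/2 = 28450.
A = (K − N₀)/N₀ = 37.973. Set K/(1 + A·e^(−rt)) = K/2 → A·e^(−rt) = 1.
e^(−0.56t) = 1/37.973 = 0.0263348, so t = ln(37.973)/0.56 = 3.6369/0.56 = 6.4944.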